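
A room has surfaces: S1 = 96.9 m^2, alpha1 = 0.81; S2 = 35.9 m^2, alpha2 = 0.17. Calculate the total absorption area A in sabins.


Given surfaces:
  Surface 1: 96.9 * 0.81 = 78.489
  Surface 2: 35.9 * 0.17 = 6.103
Formula: A = sum(Si * alpha_i)
A = 78.489 + 6.103
A = 84.59

84.59 sabins


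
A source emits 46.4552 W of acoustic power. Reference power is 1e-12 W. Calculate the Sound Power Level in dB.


Given values:
  W = 46.4552 W
  W_ref = 1e-12 W
Formula: SWL = 10 * log10(W / W_ref)
Compute ratio: W / W_ref = 46455200000000
Compute log10: log10(46455200000000) = 13.667034
Multiply: SWL = 10 * 13.667034 = 136.67

136.67 dB


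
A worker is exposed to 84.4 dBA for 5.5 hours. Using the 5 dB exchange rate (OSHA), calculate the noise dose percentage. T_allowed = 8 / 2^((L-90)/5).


Given values:
  L = 84.4 dBA, T = 5.5 hours
Formula: T_allowed = 8 / 2^((L - 90) / 5)
Compute exponent: (84.4 - 90) / 5 = -1.12
Compute 2^(-1.12) = 0.460094
T_allowed = 8 / 0.460094 = 17.387751 hours
Dose = (T / T_allowed) * 100
Dose = (5.5 / 17.387751) * 100 = 31.63

31.63 %


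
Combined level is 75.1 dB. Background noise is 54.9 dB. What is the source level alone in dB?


Given values:
  L_total = 75.1 dB, L_bg = 54.9 dB
Formula: L_source = 10 * log10(10^(L_total/10) - 10^(L_bg/10))
Convert to linear:
  10^(75.1/10) = 32359365.693
  10^(54.9/10) = 309029.5433
Difference: 32359365.693 - 309029.5433 = 32050336.1497
L_source = 10 * log10(32050336.1497) = 75.06

75.06 dB


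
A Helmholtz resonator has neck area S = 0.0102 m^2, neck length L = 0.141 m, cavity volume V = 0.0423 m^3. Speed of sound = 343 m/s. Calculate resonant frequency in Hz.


Given values:
  S = 0.0102 m^2, L = 0.141 m, V = 0.0423 m^3, c = 343 m/s
Formula: f = (c / (2*pi)) * sqrt(S / (V * L))
Compute V * L = 0.0423 * 0.141 = 0.0059643
Compute S / (V * L) = 0.0102 / 0.0059643 = 1.7102
Compute sqrt(1.7102) = 1.307746
Compute c / (2*pi) = 343 / 6.283185 = 54.590148
f = 54.590148 * 1.307746 = 71.39

71.39 Hz


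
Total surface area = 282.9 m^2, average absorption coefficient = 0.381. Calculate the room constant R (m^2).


Given values:
  S = 282.9 m^2, alpha = 0.381
Formula: R = S * alpha / (1 - alpha)
Numerator: 282.9 * 0.381 = 107.7849
Denominator: 1 - 0.381 = 0.619
R = 107.7849 / 0.619 = 174.13

174.13 m^2


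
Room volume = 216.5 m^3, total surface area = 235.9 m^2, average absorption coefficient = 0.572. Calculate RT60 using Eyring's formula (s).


Given values:
  V = 216.5 m^3, S = 235.9 m^2, alpha = 0.572
Formula: RT60 = 0.161 * V / (-S * ln(1 - alpha))
Compute ln(1 - 0.572) = ln(0.428) = -0.848632
Denominator: -235.9 * -0.848632 = 200.1923
Numerator: 0.161 * 216.5 = 34.8565
RT60 = 34.8565 / 200.1923 = 0.174

0.174 s


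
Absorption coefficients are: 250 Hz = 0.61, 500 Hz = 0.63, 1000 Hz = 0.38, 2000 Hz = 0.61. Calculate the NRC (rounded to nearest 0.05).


Given values:
  a_250 = 0.61, a_500 = 0.63
  a_1000 = 0.38, a_2000 = 0.61
Formula: NRC = (a250 + a500 + a1000 + a2000) / 4
Sum = 0.61 + 0.63 + 0.38 + 0.61 = 2.23
NRC = 2.23 / 4 = 0.5575
Rounded to nearest 0.05: 0.55

0.55


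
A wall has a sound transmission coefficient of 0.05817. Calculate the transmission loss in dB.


Given values:
  tau = 0.05817
Formula: TL = 10 * log10(1 / tau)
Compute 1 / tau = 1 / 0.05817 = 17.191
Compute log10(17.191) = 1.235301
TL = 10 * 1.235301 = 12.35

12.35 dB


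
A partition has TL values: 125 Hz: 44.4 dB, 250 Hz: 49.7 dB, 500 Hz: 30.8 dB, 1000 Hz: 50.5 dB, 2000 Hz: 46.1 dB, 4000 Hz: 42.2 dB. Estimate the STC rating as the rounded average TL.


Given TL values at each frequency:
  125 Hz: 44.4 dB
  250 Hz: 49.7 dB
  500 Hz: 30.8 dB
  1000 Hz: 50.5 dB
  2000 Hz: 46.1 dB
  4000 Hz: 42.2 dB
Formula: STC ~ round(average of TL values)
Sum = 44.4 + 49.7 + 30.8 + 50.5 + 46.1 + 42.2 = 263.7
Average = 263.7 / 6 = 43.95
Rounded: 44

44


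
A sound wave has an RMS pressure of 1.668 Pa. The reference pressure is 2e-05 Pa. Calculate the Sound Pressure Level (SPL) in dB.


Given values:
  p = 1.668 Pa
  p_ref = 2e-05 Pa
Formula: SPL = 20 * log10(p / p_ref)
Compute ratio: p / p_ref = 1.668 / 2e-05 = 83400
Compute log10: log10(83400) = 4.921166
Multiply: SPL = 20 * 4.921166 = 98.42

98.42 dB


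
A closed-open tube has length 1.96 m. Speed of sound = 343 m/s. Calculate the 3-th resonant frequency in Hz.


Given values:
  Tube type: closed-open, L = 1.96 m, c = 343 m/s, n = 3
Formula: f_n = (2n - 1) * c / (4 * L)
Compute 2n - 1 = 2*3 - 1 = 5
Compute 4 * L = 4 * 1.96 = 7.84
f = 5 * 343 / 7.84
f = 218.75

218.75 Hz


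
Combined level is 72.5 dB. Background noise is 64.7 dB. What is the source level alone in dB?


Given values:
  L_total = 72.5 dB, L_bg = 64.7 dB
Formula: L_source = 10 * log10(10^(L_total/10) - 10^(L_bg/10))
Convert to linear:
  10^(72.5/10) = 17782794.1004
  10^(64.7/10) = 2951209.2267
Difference: 17782794.1004 - 2951209.2267 = 14831584.8737
L_source = 10 * log10(14831584.8737) = 71.71

71.71 dB


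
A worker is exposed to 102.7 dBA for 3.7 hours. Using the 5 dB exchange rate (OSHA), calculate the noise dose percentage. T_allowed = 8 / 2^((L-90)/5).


Given values:
  L = 102.7 dBA, T = 3.7 hours
Formula: T_allowed = 8 / 2^((L - 90) / 5)
Compute exponent: (102.7 - 90) / 5 = 2.54
Compute 2^(2.54) = 5.81589
T_allowed = 8 / 5.81589 = 1.375542 hours
Dose = (T / T_allowed) * 100
Dose = (3.7 / 1.375542) * 100 = 268.98

268.98 %


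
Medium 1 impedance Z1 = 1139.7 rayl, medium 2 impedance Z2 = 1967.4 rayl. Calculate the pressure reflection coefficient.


Given values:
  Z1 = 1139.7 rayl, Z2 = 1967.4 rayl
Formula: R = (Z2 - Z1) / (Z2 + Z1)
Numerator: Z2 - Z1 = 1967.4 - 1139.7 = 827.7
Denominator: Z2 + Z1 = 1967.4 + 1139.7 = 3107.1
R = 827.7 / 3107.1 = 0.2664

0.2664


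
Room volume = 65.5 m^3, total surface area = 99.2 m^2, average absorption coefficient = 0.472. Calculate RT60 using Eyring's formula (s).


Given values:
  V = 65.5 m^3, S = 99.2 m^2, alpha = 0.472
Formula: RT60 = 0.161 * V / (-S * ln(1 - alpha))
Compute ln(1 - 0.472) = ln(0.528) = -0.638659
Denominator: -99.2 * -0.638659 = 63.355
Numerator: 0.161 * 65.5 = 10.5455
RT60 = 10.5455 / 63.355 = 0.166

0.166 s


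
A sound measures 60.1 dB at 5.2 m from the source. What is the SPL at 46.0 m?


Given values:
  SPL1 = 60.1 dB, r1 = 5.2 m, r2 = 46.0 m
Formula: SPL2 = SPL1 - 20 * log10(r2 / r1)
Compute ratio: r2 / r1 = 46.0 / 5.2 = 8.8462
Compute log10: log10(8.8462) = 0.946757
Compute drop: 20 * 0.946757 = 18.9351
SPL2 = 60.1 - 18.9351 = 41.16

41.16 dB


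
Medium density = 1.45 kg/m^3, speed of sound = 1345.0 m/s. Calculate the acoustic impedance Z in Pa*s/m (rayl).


Given values:
  rho = 1.45 kg/m^3
  c = 1345.0 m/s
Formula: Z = rho * c
Z = 1.45 * 1345.0
Z = 1950.25

1950.25 rayl


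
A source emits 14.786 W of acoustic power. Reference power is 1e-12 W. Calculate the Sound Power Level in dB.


Given values:
  W = 14.786 W
  W_ref = 1e-12 W
Formula: SWL = 10 * log10(W / W_ref)
Compute ratio: W / W_ref = 14786000000000
Compute log10: log10(14786000000000) = 13.169851
Multiply: SWL = 10 * 13.169851 = 131.7

131.7 dB


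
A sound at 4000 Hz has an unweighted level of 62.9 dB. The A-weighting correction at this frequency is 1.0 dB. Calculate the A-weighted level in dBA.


Given values:
  SPL = 62.9 dB
  A-weighting at 4000 Hz = 1.0 dB
Formula: L_A = SPL + A_weight
L_A = 62.9 + (1.0)
L_A = 63.9

63.9 dBA


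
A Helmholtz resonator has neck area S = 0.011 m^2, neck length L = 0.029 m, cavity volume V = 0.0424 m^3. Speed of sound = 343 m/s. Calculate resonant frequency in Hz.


Given values:
  S = 0.011 m^2, L = 0.029 m, V = 0.0424 m^3, c = 343 m/s
Formula: f = (c / (2*pi)) * sqrt(S / (V * L))
Compute V * L = 0.0424 * 0.029 = 0.0012296
Compute S / (V * L) = 0.011 / 0.0012296 = 8.946
Compute sqrt(8.946) = 2.990986
Compute c / (2*pi) = 343 / 6.283185 = 54.590148
f = 54.590148 * 2.990986 = 163.28

163.28 Hz


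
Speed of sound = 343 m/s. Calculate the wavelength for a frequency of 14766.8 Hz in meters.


Given values:
  c = 343 m/s, f = 14766.8 Hz
Formula: lambda = c / f
lambda = 343 / 14766.8
lambda = 0.0232

0.0232 m


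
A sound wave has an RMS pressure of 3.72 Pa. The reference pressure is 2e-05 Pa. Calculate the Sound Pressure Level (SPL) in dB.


Given values:
  p = 3.72 Pa
  p_ref = 2e-05 Pa
Formula: SPL = 20 * log10(p / p_ref)
Compute ratio: p / p_ref = 3.72 / 2e-05 = 186000
Compute log10: log10(186000) = 5.269513
Multiply: SPL = 20 * 5.269513 = 105.39

105.39 dB


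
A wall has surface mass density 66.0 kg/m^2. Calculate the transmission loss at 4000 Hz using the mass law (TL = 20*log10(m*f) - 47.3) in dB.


Given values:
  m = 66.0 kg/m^2, f = 4000 Hz
Formula: TL = 20 * log10(m * f) - 47.3
Compute m * f = 66.0 * 4000 = 264000.0
Compute log10(264000.0) = 5.421604
Compute 20 * 5.421604 = 108.4321
TL = 108.4321 - 47.3 = 61.13

61.13 dB


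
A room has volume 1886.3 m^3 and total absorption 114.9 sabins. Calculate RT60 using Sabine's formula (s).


Given values:
  V = 1886.3 m^3
  A = 114.9 sabins
Formula: RT60 = 0.161 * V / A
Numerator: 0.161 * 1886.3 = 303.6943
RT60 = 303.6943 / 114.9 = 2.643

2.643 s


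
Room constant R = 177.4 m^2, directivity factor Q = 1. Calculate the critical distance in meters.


Given values:
  R = 177.4 m^2, Q = 1
Formula: d_c = 0.141 * sqrt(Q * R)
Compute Q * R = 1 * 177.4 = 177.4
Compute sqrt(177.4) = 13.3192
d_c = 0.141 * 13.3192 = 1.878

1.878 m


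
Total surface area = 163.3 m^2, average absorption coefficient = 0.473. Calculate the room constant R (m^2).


Given values:
  S = 163.3 m^2, alpha = 0.473
Formula: R = S * alpha / (1 - alpha)
Numerator: 163.3 * 0.473 = 77.2409
Denominator: 1 - 0.473 = 0.527
R = 77.2409 / 0.527 = 146.57

146.57 m^2


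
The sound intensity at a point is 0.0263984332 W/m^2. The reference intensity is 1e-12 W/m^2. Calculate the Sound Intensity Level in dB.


Given values:
  I = 0.0263984332 W/m^2
  I_ref = 1e-12 W/m^2
Formula: SIL = 10 * log10(I / I_ref)
Compute ratio: I / I_ref = 26398433200
Compute log10: log10(26398433200) = 10.421578
Multiply: SIL = 10 * 10.421578 = 104.22

104.22 dB


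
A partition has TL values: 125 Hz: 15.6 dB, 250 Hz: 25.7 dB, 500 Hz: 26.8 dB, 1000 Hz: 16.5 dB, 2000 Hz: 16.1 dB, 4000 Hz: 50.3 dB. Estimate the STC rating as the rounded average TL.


Given TL values at each frequency:
  125 Hz: 15.6 dB
  250 Hz: 25.7 dB
  500 Hz: 26.8 dB
  1000 Hz: 16.5 dB
  2000 Hz: 16.1 dB
  4000 Hz: 50.3 dB
Formula: STC ~ round(average of TL values)
Sum = 15.6 + 25.7 + 26.8 + 16.5 + 16.1 + 50.3 = 151.0
Average = 151.0 / 6 = 25.17
Rounded: 25

25


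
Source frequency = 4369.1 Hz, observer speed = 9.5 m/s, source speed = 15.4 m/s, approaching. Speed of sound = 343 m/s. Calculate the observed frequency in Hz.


Given values:
  f_s = 4369.1 Hz, v_o = 9.5 m/s, v_s = 15.4 m/s
  Direction: approaching
Formula: f_o = f_s * (c + v_o) / (c - v_s)
Numerator: c + v_o = 343 + 9.5 = 352.5
Denominator: c - v_s = 343 - 15.4 = 327.6
f_o = 4369.1 * 352.5 / 327.6 = 4701.18

4701.18 Hz


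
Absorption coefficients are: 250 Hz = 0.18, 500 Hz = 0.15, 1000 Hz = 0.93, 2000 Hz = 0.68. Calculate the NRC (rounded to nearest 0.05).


Given values:
  a_250 = 0.18, a_500 = 0.15
  a_1000 = 0.93, a_2000 = 0.68
Formula: NRC = (a250 + a500 + a1000 + a2000) / 4
Sum = 0.18 + 0.15 + 0.93 + 0.68 = 1.94
NRC = 1.94 / 4 = 0.485
Rounded to nearest 0.05: 0.5

0.5


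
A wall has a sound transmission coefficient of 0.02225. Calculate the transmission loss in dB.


Given values:
  tau = 0.02225
Formula: TL = 10 * log10(1 / tau)
Compute 1 / tau = 1 / 0.02225 = 44.9438
Compute log10(44.9438) = 1.65267
TL = 10 * 1.65267 = 16.53

16.53 dB


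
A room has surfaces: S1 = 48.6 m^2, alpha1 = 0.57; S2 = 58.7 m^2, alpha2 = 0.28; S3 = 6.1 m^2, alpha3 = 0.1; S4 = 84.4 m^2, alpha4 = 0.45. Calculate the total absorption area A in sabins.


Given surfaces:
  Surface 1: 48.6 * 0.57 = 27.702
  Surface 2: 58.7 * 0.28 = 16.436
  Surface 3: 6.1 * 0.1 = 0.61
  Surface 4: 84.4 * 0.45 = 37.98
Formula: A = sum(Si * alpha_i)
A = 27.702 + 16.436 + 0.61 + 37.98
A = 82.73

82.73 sabins


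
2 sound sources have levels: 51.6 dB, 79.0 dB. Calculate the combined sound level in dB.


Formula: L_total = 10 * log10( sum(10^(Li/10)) )
  Source 1: 10^(51.6/10) = 144543.9771
  Source 2: 10^(79.0/10) = 79432823.4724
Sum of linear values = 79577367.4495
L_total = 10 * log10(79577367.4495) = 79.01

79.01 dB


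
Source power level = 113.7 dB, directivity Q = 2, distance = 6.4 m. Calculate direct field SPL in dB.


Given values:
  Lw = 113.7 dB, Q = 2, r = 6.4 m
Formula: SPL = Lw + 10 * log10(Q / (4 * pi * r^2))
Compute 4 * pi * r^2 = 4 * pi * 6.4^2 = 514.7185
Compute Q / denom = 2 / 514.7185 = 0.00388562
Compute 10 * log10(0.00388562) = -24.1054
SPL = 113.7 + (-24.1054) = 89.59

89.59 dB


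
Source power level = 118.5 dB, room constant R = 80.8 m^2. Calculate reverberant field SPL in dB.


Given values:
  Lw = 118.5 dB, R = 80.8 m^2
Formula: SPL = Lw + 10 * log10(4 / R)
Compute 4 / R = 4 / 80.8 = 0.049505
Compute 10 * log10(0.049505) = -13.0535
SPL = 118.5 + (-13.0535) = 105.45

105.45 dB


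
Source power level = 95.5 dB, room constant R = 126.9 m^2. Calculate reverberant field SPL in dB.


Given values:
  Lw = 95.5 dB, R = 126.9 m^2
Formula: SPL = Lw + 10 * log10(4 / R)
Compute 4 / R = 4 / 126.9 = 0.031521
Compute 10 * log10(0.031521) = -15.014
SPL = 95.5 + (-15.014) = 80.49

80.49 dB


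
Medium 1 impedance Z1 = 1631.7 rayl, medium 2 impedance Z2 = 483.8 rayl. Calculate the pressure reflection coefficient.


Given values:
  Z1 = 1631.7 rayl, Z2 = 483.8 rayl
Formula: R = (Z2 - Z1) / (Z2 + Z1)
Numerator: Z2 - Z1 = 483.8 - 1631.7 = -1147.9
Denominator: Z2 + Z1 = 483.8 + 1631.7 = 2115.5
R = -1147.9 / 2115.5 = -0.5426

-0.5426


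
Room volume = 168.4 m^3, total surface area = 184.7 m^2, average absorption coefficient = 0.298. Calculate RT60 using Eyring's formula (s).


Given values:
  V = 168.4 m^3, S = 184.7 m^2, alpha = 0.298
Formula: RT60 = 0.161 * V / (-S * ln(1 - alpha))
Compute ln(1 - 0.298) = ln(0.702) = -0.353822
Denominator: -184.7 * -0.353822 = 65.3509
Numerator: 0.161 * 168.4 = 27.1124
RT60 = 27.1124 / 65.3509 = 0.415

0.415 s


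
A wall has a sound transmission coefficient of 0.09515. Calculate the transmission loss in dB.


Given values:
  tau = 0.09515
Formula: TL = 10 * log10(1 / tau)
Compute 1 / tau = 1 / 0.09515 = 10.5097
Compute log10(10.5097) = 1.02159
TL = 10 * 1.02159 = 10.22

10.22 dB


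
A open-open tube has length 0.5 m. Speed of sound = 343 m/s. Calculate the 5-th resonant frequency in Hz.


Given values:
  Tube type: open-open, L = 0.5 m, c = 343 m/s, n = 5
Formula: f_n = n * c / (2 * L)
Compute 2 * L = 2 * 0.5 = 1.0
f = 5 * 343 / 1.0
f = 1715.0

1715.0 Hz


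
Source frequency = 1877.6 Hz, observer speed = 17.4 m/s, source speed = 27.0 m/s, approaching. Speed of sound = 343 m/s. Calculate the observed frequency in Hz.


Given values:
  f_s = 1877.6 Hz, v_o = 17.4 m/s, v_s = 27.0 m/s
  Direction: approaching
Formula: f_o = f_s * (c + v_o) / (c - v_s)
Numerator: c + v_o = 343 + 17.4 = 360.4
Denominator: c - v_s = 343 - 27.0 = 316.0
f_o = 1877.6 * 360.4 / 316.0 = 2141.41

2141.41 Hz


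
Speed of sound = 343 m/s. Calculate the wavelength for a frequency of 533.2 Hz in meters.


Given values:
  c = 343 m/s, f = 533.2 Hz
Formula: lambda = c / f
lambda = 343 / 533.2
lambda = 0.6433

0.6433 m


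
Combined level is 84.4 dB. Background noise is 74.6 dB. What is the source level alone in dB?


Given values:
  L_total = 84.4 dB, L_bg = 74.6 dB
Formula: L_source = 10 * log10(10^(L_total/10) - 10^(L_bg/10))
Convert to linear:
  10^(84.4/10) = 275422870.3338
  10^(74.6/10) = 28840315.0313
Difference: 275422870.3338 - 28840315.0313 = 246582555.3025
L_source = 10 * log10(246582555.3025) = 83.92

83.92 dB


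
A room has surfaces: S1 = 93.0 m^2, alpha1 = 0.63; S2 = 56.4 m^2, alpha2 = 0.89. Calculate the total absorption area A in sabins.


Given surfaces:
  Surface 1: 93.0 * 0.63 = 58.59
  Surface 2: 56.4 * 0.89 = 50.196
Formula: A = sum(Si * alpha_i)
A = 58.59 + 50.196
A = 108.79

108.79 sabins


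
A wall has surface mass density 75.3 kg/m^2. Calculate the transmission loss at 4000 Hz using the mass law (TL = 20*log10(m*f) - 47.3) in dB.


Given values:
  m = 75.3 kg/m^2, f = 4000 Hz
Formula: TL = 20 * log10(m * f) - 47.3
Compute m * f = 75.3 * 4000 = 301200.0
Compute log10(301200.0) = 5.478855
Compute 20 * 5.478855 = 109.5771
TL = 109.5771 - 47.3 = 62.28

62.28 dB


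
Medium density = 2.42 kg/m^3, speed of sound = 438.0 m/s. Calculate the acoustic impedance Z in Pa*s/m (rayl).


Given values:
  rho = 2.42 kg/m^3
  c = 438.0 m/s
Formula: Z = rho * c
Z = 2.42 * 438.0
Z = 1059.96

1059.96 rayl


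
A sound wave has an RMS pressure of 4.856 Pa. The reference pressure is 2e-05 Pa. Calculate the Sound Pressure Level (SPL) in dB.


Given values:
  p = 4.856 Pa
  p_ref = 2e-05 Pa
Formula: SPL = 20 * log10(p / p_ref)
Compute ratio: p / p_ref = 4.856 / 2e-05 = 242800
Compute log10: log10(242800) = 5.385249
Multiply: SPL = 20 * 5.385249 = 107.7

107.7 dB


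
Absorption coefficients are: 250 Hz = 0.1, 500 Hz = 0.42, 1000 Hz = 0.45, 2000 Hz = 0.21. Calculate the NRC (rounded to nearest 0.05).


Given values:
  a_250 = 0.1, a_500 = 0.42
  a_1000 = 0.45, a_2000 = 0.21
Formula: NRC = (a250 + a500 + a1000 + a2000) / 4
Sum = 0.1 + 0.42 + 0.45 + 0.21 = 1.18
NRC = 1.18 / 4 = 0.295
Rounded to nearest 0.05: 0.3

0.3


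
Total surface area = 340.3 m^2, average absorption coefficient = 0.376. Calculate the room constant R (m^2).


Given values:
  S = 340.3 m^2, alpha = 0.376
Formula: R = S * alpha / (1 - alpha)
Numerator: 340.3 * 0.376 = 127.9528
Denominator: 1 - 0.376 = 0.624
R = 127.9528 / 0.624 = 205.05

205.05 m^2


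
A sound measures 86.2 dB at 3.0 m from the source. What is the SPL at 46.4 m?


Given values:
  SPL1 = 86.2 dB, r1 = 3.0 m, r2 = 46.4 m
Formula: SPL2 = SPL1 - 20 * log10(r2 / r1)
Compute ratio: r2 / r1 = 46.4 / 3.0 = 15.4667
Compute log10: log10(15.4667) = 1.189398
Compute drop: 20 * 1.189398 = 23.788
SPL2 = 86.2 - 23.788 = 62.41

62.41 dB


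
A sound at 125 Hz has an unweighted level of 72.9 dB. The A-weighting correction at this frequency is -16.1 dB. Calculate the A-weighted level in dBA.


Given values:
  SPL = 72.9 dB
  A-weighting at 125 Hz = -16.1 dB
Formula: L_A = SPL + A_weight
L_A = 72.9 + (-16.1)
L_A = 56.8

56.8 dBA


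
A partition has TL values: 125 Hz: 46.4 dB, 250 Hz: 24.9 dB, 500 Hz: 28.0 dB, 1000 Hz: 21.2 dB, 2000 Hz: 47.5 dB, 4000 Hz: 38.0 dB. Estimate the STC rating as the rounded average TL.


Given TL values at each frequency:
  125 Hz: 46.4 dB
  250 Hz: 24.9 dB
  500 Hz: 28.0 dB
  1000 Hz: 21.2 dB
  2000 Hz: 47.5 dB
  4000 Hz: 38.0 dB
Formula: STC ~ round(average of TL values)
Sum = 46.4 + 24.9 + 28.0 + 21.2 + 47.5 + 38.0 = 206.0
Average = 206.0 / 6 = 34.33
Rounded: 34

34


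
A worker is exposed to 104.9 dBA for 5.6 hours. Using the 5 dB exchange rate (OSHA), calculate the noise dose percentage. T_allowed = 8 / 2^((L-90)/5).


Given values:
  L = 104.9 dBA, T = 5.6 hours
Formula: T_allowed = 8 / 2^((L - 90) / 5)
Compute exponent: (104.9 - 90) / 5 = 2.98
Compute 2^(2.98) = 7.889862
T_allowed = 8 / 7.889862 = 1.013959 hours
Dose = (T / T_allowed) * 100
Dose = (5.6 / 1.013959) * 100 = 552.29

552.29 %


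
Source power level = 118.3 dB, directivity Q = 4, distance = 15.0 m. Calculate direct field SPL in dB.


Given values:
  Lw = 118.3 dB, Q = 4, r = 15.0 m
Formula: SPL = Lw + 10 * log10(Q / (4 * pi * r^2))
Compute 4 * pi * r^2 = 4 * pi * 15.0^2 = 2827.4334
Compute Q / denom = 4 / 2827.4334 = 0.00141471
Compute 10 * log10(0.00141471) = -28.4933
SPL = 118.3 + (-28.4933) = 89.81

89.81 dB


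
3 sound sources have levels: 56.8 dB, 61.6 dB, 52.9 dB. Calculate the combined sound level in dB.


Formula: L_total = 10 * log10( sum(10^(Li/10)) )
  Source 1: 10^(56.8/10) = 478630.0923
  Source 2: 10^(61.6/10) = 1445439.7707
  Source 3: 10^(52.9/10) = 194984.46
Sum of linear values = 2119054.323
L_total = 10 * log10(2119054.323) = 63.26

63.26 dB


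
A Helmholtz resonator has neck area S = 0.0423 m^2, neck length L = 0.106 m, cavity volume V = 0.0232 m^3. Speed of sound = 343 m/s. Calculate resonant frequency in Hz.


Given values:
  S = 0.0423 m^2, L = 0.106 m, V = 0.0232 m^3, c = 343 m/s
Formula: f = (c / (2*pi)) * sqrt(S / (V * L))
Compute V * L = 0.0232 * 0.106 = 0.0024592
Compute S / (V * L) = 0.0423 / 0.0024592 = 17.2007
Compute sqrt(17.2007) = 4.147373
Compute c / (2*pi) = 343 / 6.283185 = 54.590148
f = 54.590148 * 4.147373 = 226.41

226.41 Hz


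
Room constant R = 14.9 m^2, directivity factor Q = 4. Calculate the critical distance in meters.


Given values:
  R = 14.9 m^2, Q = 4
Formula: d_c = 0.141 * sqrt(Q * R)
Compute Q * R = 4 * 14.9 = 59.6
Compute sqrt(59.6) = 7.7201
d_c = 0.141 * 7.7201 = 1.089

1.089 m


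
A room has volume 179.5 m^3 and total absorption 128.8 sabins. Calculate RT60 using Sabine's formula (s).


Given values:
  V = 179.5 m^3
  A = 128.8 sabins
Formula: RT60 = 0.161 * V / A
Numerator: 0.161 * 179.5 = 28.8995
RT60 = 28.8995 / 128.8 = 0.224

0.224 s


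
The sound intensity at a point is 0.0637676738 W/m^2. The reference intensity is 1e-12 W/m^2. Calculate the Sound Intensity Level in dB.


Given values:
  I = 0.0637676738 W/m^2
  I_ref = 1e-12 W/m^2
Formula: SIL = 10 * log10(I / I_ref)
Compute ratio: I / I_ref = 63767673800
Compute log10: log10(63767673800) = 10.804601
Multiply: SIL = 10 * 10.804601 = 108.05

108.05 dB


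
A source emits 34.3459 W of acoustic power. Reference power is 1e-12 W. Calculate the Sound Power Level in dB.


Given values:
  W = 34.3459 W
  W_ref = 1e-12 W
Formula: SWL = 10 * log10(W / W_ref)
Compute ratio: W / W_ref = 34345900000000
Compute log10: log10(34345900000000) = 13.535875
Multiply: SWL = 10 * 13.535875 = 135.36

135.36 dB


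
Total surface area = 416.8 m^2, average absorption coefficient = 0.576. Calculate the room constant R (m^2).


Given values:
  S = 416.8 m^2, alpha = 0.576
Formula: R = S * alpha / (1 - alpha)
Numerator: 416.8 * 0.576 = 240.0768
Denominator: 1 - 0.576 = 0.424
R = 240.0768 / 0.424 = 566.22

566.22 m^2


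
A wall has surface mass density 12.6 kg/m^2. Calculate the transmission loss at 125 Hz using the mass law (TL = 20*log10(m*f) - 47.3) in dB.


Given values:
  m = 12.6 kg/m^2, f = 125 Hz
Formula: TL = 20 * log10(m * f) - 47.3
Compute m * f = 12.6 * 125 = 1575.0
Compute log10(1575.0) = 3.197281
Compute 20 * 3.197281 = 63.9456
TL = 63.9456 - 47.3 = 16.65

16.65 dB


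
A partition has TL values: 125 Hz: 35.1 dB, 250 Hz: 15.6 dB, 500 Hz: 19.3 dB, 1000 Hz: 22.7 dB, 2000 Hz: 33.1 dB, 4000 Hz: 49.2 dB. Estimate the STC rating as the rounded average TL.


Given TL values at each frequency:
  125 Hz: 35.1 dB
  250 Hz: 15.6 dB
  500 Hz: 19.3 dB
  1000 Hz: 22.7 dB
  2000 Hz: 33.1 dB
  4000 Hz: 49.2 dB
Formula: STC ~ round(average of TL values)
Sum = 35.1 + 15.6 + 19.3 + 22.7 + 33.1 + 49.2 = 175.0
Average = 175.0 / 6 = 29.17
Rounded: 29

29


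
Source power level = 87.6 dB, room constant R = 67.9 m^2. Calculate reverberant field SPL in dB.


Given values:
  Lw = 87.6 dB, R = 67.9 m^2
Formula: SPL = Lw + 10 * log10(4 / R)
Compute 4 / R = 4 / 67.9 = 0.05891
Compute 10 * log10(0.05891) = -12.2981
SPL = 87.6 + (-12.2981) = 75.3

75.3 dB


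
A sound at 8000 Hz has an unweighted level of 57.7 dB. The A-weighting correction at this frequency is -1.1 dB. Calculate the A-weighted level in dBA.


Given values:
  SPL = 57.7 dB
  A-weighting at 8000 Hz = -1.1 dB
Formula: L_A = SPL + A_weight
L_A = 57.7 + (-1.1)
L_A = 56.6

56.6 dBA


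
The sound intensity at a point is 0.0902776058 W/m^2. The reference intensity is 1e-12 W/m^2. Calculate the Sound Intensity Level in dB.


Given values:
  I = 0.0902776058 W/m^2
  I_ref = 1e-12 W/m^2
Formula: SIL = 10 * log10(I / I_ref)
Compute ratio: I / I_ref = 90277605800
Compute log10: log10(90277605800) = 10.95558
Multiply: SIL = 10 * 10.95558 = 109.56

109.56 dB


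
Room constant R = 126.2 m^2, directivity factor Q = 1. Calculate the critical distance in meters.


Given values:
  R = 126.2 m^2, Q = 1
Formula: d_c = 0.141 * sqrt(Q * R)
Compute Q * R = 1 * 126.2 = 126.2
Compute sqrt(126.2) = 11.2339
d_c = 0.141 * 11.2339 = 1.584

1.584 m


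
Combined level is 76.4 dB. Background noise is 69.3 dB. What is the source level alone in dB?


Given values:
  L_total = 76.4 dB, L_bg = 69.3 dB
Formula: L_source = 10 * log10(10^(L_total/10) - 10^(L_bg/10))
Convert to linear:
  10^(76.4/10) = 43651583.224
  10^(69.3/10) = 8511380.382
Difference: 43651583.224 - 8511380.382 = 35140202.842
L_source = 10 * log10(35140202.842) = 75.46

75.46 dB


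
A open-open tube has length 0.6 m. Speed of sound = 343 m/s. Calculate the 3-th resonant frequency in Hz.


Given values:
  Tube type: open-open, L = 0.6 m, c = 343 m/s, n = 3
Formula: f_n = n * c / (2 * L)
Compute 2 * L = 2 * 0.6 = 1.2
f = 3 * 343 / 1.2
f = 857.5

857.5 Hz


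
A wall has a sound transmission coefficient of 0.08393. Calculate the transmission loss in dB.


Given values:
  tau = 0.08393
Formula: TL = 10 * log10(1 / tau)
Compute 1 / tau = 1 / 0.08393 = 11.9147
Compute log10(11.9147) = 1.076083
TL = 10 * 1.076083 = 10.76

10.76 dB


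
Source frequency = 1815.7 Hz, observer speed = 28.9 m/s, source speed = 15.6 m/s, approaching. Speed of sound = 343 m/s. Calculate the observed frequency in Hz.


Given values:
  f_s = 1815.7 Hz, v_o = 28.9 m/s, v_s = 15.6 m/s
  Direction: approaching
Formula: f_o = f_s * (c + v_o) / (c - v_s)
Numerator: c + v_o = 343 + 28.9 = 371.9
Denominator: c - v_s = 343 - 15.6 = 327.4
f_o = 1815.7 * 371.9 / 327.4 = 2062.49

2062.49 Hz


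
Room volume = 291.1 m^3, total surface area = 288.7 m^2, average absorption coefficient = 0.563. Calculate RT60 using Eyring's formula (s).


Given values:
  V = 291.1 m^3, S = 288.7 m^2, alpha = 0.563
Formula: RT60 = 0.161 * V / (-S * ln(1 - alpha))
Compute ln(1 - 0.563) = ln(0.437) = -0.827822
Denominator: -288.7 * -0.827822 = 238.9922
Numerator: 0.161 * 291.1 = 46.8671
RT60 = 46.8671 / 238.9922 = 0.196

0.196 s


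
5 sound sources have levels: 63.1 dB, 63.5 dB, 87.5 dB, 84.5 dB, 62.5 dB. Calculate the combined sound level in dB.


Formula: L_total = 10 * log10( sum(10^(Li/10)) )
  Source 1: 10^(63.1/10) = 2041737.9447
  Source 2: 10^(63.5/10) = 2238721.1386
  Source 3: 10^(87.5/10) = 562341325.1903
  Source 4: 10^(84.5/10) = 281838293.1264
  Source 5: 10^(62.5/10) = 1778279.41
Sum of linear values = 850238356.81
L_total = 10 * log10(850238356.81) = 89.3

89.3 dB


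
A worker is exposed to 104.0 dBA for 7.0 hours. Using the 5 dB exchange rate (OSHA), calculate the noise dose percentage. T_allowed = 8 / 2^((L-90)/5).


Given values:
  L = 104.0 dBA, T = 7.0 hours
Formula: T_allowed = 8 / 2^((L - 90) / 5)
Compute exponent: (104.0 - 90) / 5 = 2.8
Compute 2^(2.8) = 6.964405
T_allowed = 8 / 6.964405 = 1.148698 hours
Dose = (T / T_allowed) * 100
Dose = (7.0 / 1.148698) * 100 = 609.39

609.39 %


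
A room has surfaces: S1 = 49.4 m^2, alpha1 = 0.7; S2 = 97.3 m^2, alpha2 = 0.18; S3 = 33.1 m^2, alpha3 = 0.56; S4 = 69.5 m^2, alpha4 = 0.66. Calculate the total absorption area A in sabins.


Given surfaces:
  Surface 1: 49.4 * 0.7 = 34.58
  Surface 2: 97.3 * 0.18 = 17.514
  Surface 3: 33.1 * 0.56 = 18.536
  Surface 4: 69.5 * 0.66 = 45.87
Formula: A = sum(Si * alpha_i)
A = 34.58 + 17.514 + 18.536 + 45.87
A = 116.5

116.5 sabins


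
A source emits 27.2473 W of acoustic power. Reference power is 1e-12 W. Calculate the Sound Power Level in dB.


Given values:
  W = 27.2473 W
  W_ref = 1e-12 W
Formula: SWL = 10 * log10(W / W_ref)
Compute ratio: W / W_ref = 27247300000000
Compute log10: log10(27247300000000) = 13.435323
Multiply: SWL = 10 * 13.435323 = 134.35

134.35 dB


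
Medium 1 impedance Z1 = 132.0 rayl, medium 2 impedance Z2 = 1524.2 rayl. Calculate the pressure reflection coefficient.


Given values:
  Z1 = 132.0 rayl, Z2 = 1524.2 rayl
Formula: R = (Z2 - Z1) / (Z2 + Z1)
Numerator: Z2 - Z1 = 1524.2 - 132.0 = 1392.2
Denominator: Z2 + Z1 = 1524.2 + 132.0 = 1656.2
R = 1392.2 / 1656.2 = 0.8406

0.8406


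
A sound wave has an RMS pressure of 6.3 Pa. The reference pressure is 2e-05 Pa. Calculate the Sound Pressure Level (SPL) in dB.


Given values:
  p = 6.3 Pa
  p_ref = 2e-05 Pa
Formula: SPL = 20 * log10(p / p_ref)
Compute ratio: p / p_ref = 6.3 / 2e-05 = 315000
Compute log10: log10(315000) = 5.498311
Multiply: SPL = 20 * 5.498311 = 109.97

109.97 dB


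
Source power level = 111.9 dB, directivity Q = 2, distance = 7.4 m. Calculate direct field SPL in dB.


Given values:
  Lw = 111.9 dB, Q = 2, r = 7.4 m
Formula: SPL = Lw + 10 * log10(Q / (4 * pi * r^2))
Compute 4 * pi * r^2 = 4 * pi * 7.4^2 = 688.1345
Compute Q / denom = 2 / 688.1345 = 0.00290641
Compute 10 * log10(0.00290641) = -25.3664
SPL = 111.9 + (-25.3664) = 86.53

86.53 dB


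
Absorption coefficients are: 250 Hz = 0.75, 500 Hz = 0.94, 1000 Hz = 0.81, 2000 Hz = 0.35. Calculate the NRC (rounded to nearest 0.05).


Given values:
  a_250 = 0.75, a_500 = 0.94
  a_1000 = 0.81, a_2000 = 0.35
Formula: NRC = (a250 + a500 + a1000 + a2000) / 4
Sum = 0.75 + 0.94 + 0.81 + 0.35 = 2.85
NRC = 2.85 / 4 = 0.7125
Rounded to nearest 0.05: 0.7

0.7


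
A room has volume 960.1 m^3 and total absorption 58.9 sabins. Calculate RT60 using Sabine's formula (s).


Given values:
  V = 960.1 m^3
  A = 58.9 sabins
Formula: RT60 = 0.161 * V / A
Numerator: 0.161 * 960.1 = 154.5761
RT60 = 154.5761 / 58.9 = 2.624

2.624 s


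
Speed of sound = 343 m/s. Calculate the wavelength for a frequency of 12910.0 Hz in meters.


Given values:
  c = 343 m/s, f = 12910.0 Hz
Formula: lambda = c / f
lambda = 343 / 12910.0
lambda = 0.0266

0.0266 m


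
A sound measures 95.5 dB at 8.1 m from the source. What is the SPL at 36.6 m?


Given values:
  SPL1 = 95.5 dB, r1 = 8.1 m, r2 = 36.6 m
Formula: SPL2 = SPL1 - 20 * log10(r2 / r1)
Compute ratio: r2 / r1 = 36.6 / 8.1 = 4.5185
Compute log10: log10(4.5185) = 0.654994
Compute drop: 20 * 0.654994 = 13.0999
SPL2 = 95.5 - 13.0999 = 82.4

82.4 dB


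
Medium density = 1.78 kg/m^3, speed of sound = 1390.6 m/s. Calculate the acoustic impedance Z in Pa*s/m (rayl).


Given values:
  rho = 1.78 kg/m^3
  c = 1390.6 m/s
Formula: Z = rho * c
Z = 1.78 * 1390.6
Z = 2475.27

2475.27 rayl


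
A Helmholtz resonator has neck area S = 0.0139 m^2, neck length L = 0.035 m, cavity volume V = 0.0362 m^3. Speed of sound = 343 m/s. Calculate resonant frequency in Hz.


Given values:
  S = 0.0139 m^2, L = 0.035 m, V = 0.0362 m^3, c = 343 m/s
Formula: f = (c / (2*pi)) * sqrt(S / (V * L))
Compute V * L = 0.0362 * 0.035 = 0.001267
Compute S / (V * L) = 0.0139 / 0.001267 = 10.9708
Compute sqrt(10.9708) = 3.31222
Compute c / (2*pi) = 343 / 6.283185 = 54.590148
f = 54.590148 * 3.31222 = 180.81

180.81 Hz


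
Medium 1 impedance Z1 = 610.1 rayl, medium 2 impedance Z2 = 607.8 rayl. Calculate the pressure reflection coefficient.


Given values:
  Z1 = 610.1 rayl, Z2 = 607.8 rayl
Formula: R = (Z2 - Z1) / (Z2 + Z1)
Numerator: Z2 - Z1 = 607.8 - 610.1 = -2.3
Denominator: Z2 + Z1 = 607.8 + 610.1 = 1217.9
R = -2.3 / 1217.9 = -0.0019

-0.0019


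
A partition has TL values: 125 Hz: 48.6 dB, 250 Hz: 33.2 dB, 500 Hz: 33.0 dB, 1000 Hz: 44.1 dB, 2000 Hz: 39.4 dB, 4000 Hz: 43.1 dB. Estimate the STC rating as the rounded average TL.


Given TL values at each frequency:
  125 Hz: 48.6 dB
  250 Hz: 33.2 dB
  500 Hz: 33.0 dB
  1000 Hz: 44.1 dB
  2000 Hz: 39.4 dB
  4000 Hz: 43.1 dB
Formula: STC ~ round(average of TL values)
Sum = 48.6 + 33.2 + 33.0 + 44.1 + 39.4 + 43.1 = 241.4
Average = 241.4 / 6 = 40.23
Rounded: 40

40


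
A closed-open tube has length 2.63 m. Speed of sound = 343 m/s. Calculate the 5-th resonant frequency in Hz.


Given values:
  Tube type: closed-open, L = 2.63 m, c = 343 m/s, n = 5
Formula: f_n = (2n - 1) * c / (4 * L)
Compute 2n - 1 = 2*5 - 1 = 9
Compute 4 * L = 4 * 2.63 = 10.52
f = 9 * 343 / 10.52
f = 293.44

293.44 Hz


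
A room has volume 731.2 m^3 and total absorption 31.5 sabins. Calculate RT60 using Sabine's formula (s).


Given values:
  V = 731.2 m^3
  A = 31.5 sabins
Formula: RT60 = 0.161 * V / A
Numerator: 0.161 * 731.2 = 117.7232
RT60 = 117.7232 / 31.5 = 3.737

3.737 s


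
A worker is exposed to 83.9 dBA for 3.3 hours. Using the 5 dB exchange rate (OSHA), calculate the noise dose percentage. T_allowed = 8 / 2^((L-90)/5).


Given values:
  L = 83.9 dBA, T = 3.3 hours
Formula: T_allowed = 8 / 2^((L - 90) / 5)
Compute exponent: (83.9 - 90) / 5 = -1.22
Compute 2^(-1.22) = 0.429283
T_allowed = 8 / 0.429283 = 18.635725 hours
Dose = (T / T_allowed) * 100
Dose = (3.3 / 18.635725) * 100 = 17.71

17.71 %


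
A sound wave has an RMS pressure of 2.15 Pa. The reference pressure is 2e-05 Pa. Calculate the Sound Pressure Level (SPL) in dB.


Given values:
  p = 2.15 Pa
  p_ref = 2e-05 Pa
Formula: SPL = 20 * log10(p / p_ref)
Compute ratio: p / p_ref = 2.15 / 2e-05 = 107500
Compute log10: log10(107500) = 5.031408
Multiply: SPL = 20 * 5.031408 = 100.63

100.63 dB


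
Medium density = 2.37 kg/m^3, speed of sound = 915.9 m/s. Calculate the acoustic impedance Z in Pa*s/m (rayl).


Given values:
  rho = 2.37 kg/m^3
  c = 915.9 m/s
Formula: Z = rho * c
Z = 2.37 * 915.9
Z = 2170.68

2170.68 rayl


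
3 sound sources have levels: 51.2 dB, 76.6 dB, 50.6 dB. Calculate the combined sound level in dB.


Formula: L_total = 10 * log10( sum(10^(Li/10)) )
  Source 1: 10^(51.2/10) = 131825.6739
  Source 2: 10^(76.6/10) = 45708818.9615
  Source 3: 10^(50.6/10) = 114815.3621
Sum of linear values = 45955459.9975
L_total = 10 * log10(45955459.9975) = 76.62

76.62 dB


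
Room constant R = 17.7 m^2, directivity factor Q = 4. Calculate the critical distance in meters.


Given values:
  R = 17.7 m^2, Q = 4
Formula: d_c = 0.141 * sqrt(Q * R)
Compute Q * R = 4 * 17.7 = 70.8
Compute sqrt(70.8) = 8.4143
d_c = 0.141 * 8.4143 = 1.186

1.186 m


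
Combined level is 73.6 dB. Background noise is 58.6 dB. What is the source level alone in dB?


Given values:
  L_total = 73.6 dB, L_bg = 58.6 dB
Formula: L_source = 10 * log10(10^(L_total/10) - 10^(L_bg/10))
Convert to linear:
  10^(73.6/10) = 22908676.5277
  10^(58.6/10) = 724435.9601
Difference: 22908676.5277 - 724435.9601 = 22184240.5676
L_source = 10 * log10(22184240.5676) = 73.46

73.46 dB


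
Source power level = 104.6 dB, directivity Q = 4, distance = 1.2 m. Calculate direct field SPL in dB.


Given values:
  Lw = 104.6 dB, Q = 4, r = 1.2 m
Formula: SPL = Lw + 10 * log10(Q / (4 * pi * r^2))
Compute 4 * pi * r^2 = 4 * pi * 1.2^2 = 18.0956
Compute Q / denom = 4 / 18.0956 = 0.22104821
Compute 10 * log10(0.22104821) = -6.5551
SPL = 104.6 + (-6.5551) = 98.04

98.04 dB


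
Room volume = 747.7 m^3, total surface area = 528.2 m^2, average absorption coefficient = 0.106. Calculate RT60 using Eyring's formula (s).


Given values:
  V = 747.7 m^3, S = 528.2 m^2, alpha = 0.106
Formula: RT60 = 0.161 * V / (-S * ln(1 - alpha))
Compute ln(1 - 0.106) = ln(0.894) = -0.11205
Denominator: -528.2 * -0.11205 = 59.1848
Numerator: 0.161 * 747.7 = 120.3797
RT60 = 120.3797 / 59.1848 = 2.034

2.034 s


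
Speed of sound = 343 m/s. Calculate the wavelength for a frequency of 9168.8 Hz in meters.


Given values:
  c = 343 m/s, f = 9168.8 Hz
Formula: lambda = c / f
lambda = 343 / 9168.8
lambda = 0.0374

0.0374 m


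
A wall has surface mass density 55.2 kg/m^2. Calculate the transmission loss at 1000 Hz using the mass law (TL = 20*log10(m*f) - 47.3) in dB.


Given values:
  m = 55.2 kg/m^2, f = 1000 Hz
Formula: TL = 20 * log10(m * f) - 47.3
Compute m * f = 55.2 * 1000 = 55200.0
Compute log10(55200.0) = 4.741939
Compute 20 * 4.741939 = 94.8388
TL = 94.8388 - 47.3 = 47.54

47.54 dB


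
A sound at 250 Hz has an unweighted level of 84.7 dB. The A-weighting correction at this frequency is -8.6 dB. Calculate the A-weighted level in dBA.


Given values:
  SPL = 84.7 dB
  A-weighting at 250 Hz = -8.6 dB
Formula: L_A = SPL + A_weight
L_A = 84.7 + (-8.6)
L_A = 76.1

76.1 dBA


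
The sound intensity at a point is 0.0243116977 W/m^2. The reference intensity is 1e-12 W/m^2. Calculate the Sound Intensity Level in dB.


Given values:
  I = 0.0243116977 W/m^2
  I_ref = 1e-12 W/m^2
Formula: SIL = 10 * log10(I / I_ref)
Compute ratio: I / I_ref = 24311697700
Compute log10: log10(24311697700) = 10.385815
Multiply: SIL = 10 * 10.385815 = 103.86

103.86 dB


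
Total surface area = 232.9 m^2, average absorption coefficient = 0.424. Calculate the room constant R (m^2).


Given values:
  S = 232.9 m^2, alpha = 0.424
Formula: R = S * alpha / (1 - alpha)
Numerator: 232.9 * 0.424 = 98.7496
Denominator: 1 - 0.424 = 0.576
R = 98.7496 / 0.576 = 171.44

171.44 m^2


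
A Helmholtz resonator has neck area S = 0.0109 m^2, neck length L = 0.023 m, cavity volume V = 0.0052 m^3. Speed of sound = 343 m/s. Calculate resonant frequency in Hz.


Given values:
  S = 0.0109 m^2, L = 0.023 m, V = 0.0052 m^3, c = 343 m/s
Formula: f = (c / (2*pi)) * sqrt(S / (V * L))
Compute V * L = 0.0052 * 0.023 = 0.0001196
Compute S / (V * L) = 0.0109 / 0.0001196 = 91.1371
Compute sqrt(91.1371) = 9.546575
Compute c / (2*pi) = 343 / 6.283185 = 54.590148
f = 54.590148 * 9.546575 = 521.15

521.15 Hz


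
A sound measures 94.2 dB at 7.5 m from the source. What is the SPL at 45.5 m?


Given values:
  SPL1 = 94.2 dB, r1 = 7.5 m, r2 = 45.5 m
Formula: SPL2 = SPL1 - 20 * log10(r2 / r1)
Compute ratio: r2 / r1 = 45.5 / 7.5 = 6.0667
Compute log10: log10(6.0667) = 0.782953
Compute drop: 20 * 0.782953 = 15.6591
SPL2 = 94.2 - 15.6591 = 78.54

78.54 dB


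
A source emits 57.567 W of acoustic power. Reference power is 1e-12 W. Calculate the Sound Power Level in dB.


Given values:
  W = 57.567 W
  W_ref = 1e-12 W
Formula: SWL = 10 * log10(W / W_ref)
Compute ratio: W / W_ref = 57567000000000
Compute log10: log10(57567000000000) = 13.760174
Multiply: SWL = 10 * 13.760174 = 137.6

137.6 dB


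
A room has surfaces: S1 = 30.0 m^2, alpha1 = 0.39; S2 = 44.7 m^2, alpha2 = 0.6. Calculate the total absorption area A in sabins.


Given surfaces:
  Surface 1: 30.0 * 0.39 = 11.7
  Surface 2: 44.7 * 0.6 = 26.82
Formula: A = sum(Si * alpha_i)
A = 11.7 + 26.82
A = 38.52

38.52 sabins


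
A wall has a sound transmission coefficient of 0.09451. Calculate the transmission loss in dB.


Given values:
  tau = 0.09451
Formula: TL = 10 * log10(1 / tau)
Compute 1 / tau = 1 / 0.09451 = 10.5809
Compute log10(10.5809) = 1.024523
TL = 10 * 1.024523 = 10.25

10.25 dB


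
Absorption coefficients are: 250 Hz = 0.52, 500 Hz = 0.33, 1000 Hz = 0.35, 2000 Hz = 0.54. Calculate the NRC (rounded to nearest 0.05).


Given values:
  a_250 = 0.52, a_500 = 0.33
  a_1000 = 0.35, a_2000 = 0.54
Formula: NRC = (a250 + a500 + a1000 + a2000) / 4
Sum = 0.52 + 0.33 + 0.35 + 0.54 = 1.74
NRC = 1.74 / 4 = 0.435
Rounded to nearest 0.05: 0.45

0.45


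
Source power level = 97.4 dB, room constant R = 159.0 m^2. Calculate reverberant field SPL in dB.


Given values:
  Lw = 97.4 dB, R = 159.0 m^2
Formula: SPL = Lw + 10 * log10(4 / R)
Compute 4 / R = 4 / 159.0 = 0.025157
Compute 10 * log10(0.025157) = -15.9934
SPL = 97.4 + (-15.9934) = 81.41

81.41 dB


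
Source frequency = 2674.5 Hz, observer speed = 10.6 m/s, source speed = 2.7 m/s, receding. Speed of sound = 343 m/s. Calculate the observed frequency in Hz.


Given values:
  f_s = 2674.5 Hz, v_o = 10.6 m/s, v_s = 2.7 m/s
  Direction: receding
Formula: f_o = f_s * (c - v_o) / (c + v_s)
Numerator: c - v_o = 343 - 10.6 = 332.4
Denominator: c + v_s = 343 + 2.7 = 345.7
f_o = 2674.5 * 332.4 / 345.7 = 2571.6

2571.6 Hz


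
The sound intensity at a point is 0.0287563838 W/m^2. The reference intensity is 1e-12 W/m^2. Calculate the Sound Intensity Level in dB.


Given values:
  I = 0.0287563838 W/m^2
  I_ref = 1e-12 W/m^2
Formula: SIL = 10 * log10(I / I_ref)
Compute ratio: I / I_ref = 28756383800
Compute log10: log10(28756383800) = 10.458734
Multiply: SIL = 10 * 10.458734 = 104.59

104.59 dB
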